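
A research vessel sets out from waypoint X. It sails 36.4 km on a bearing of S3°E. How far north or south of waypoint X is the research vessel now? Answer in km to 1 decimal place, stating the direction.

Leg 1 (S3°E, 36.4 km): east 36.4 sin 177° = 1.91, north 36.4 cos 177° = -36.35
Net north component: -36.35 km.

36.4 km south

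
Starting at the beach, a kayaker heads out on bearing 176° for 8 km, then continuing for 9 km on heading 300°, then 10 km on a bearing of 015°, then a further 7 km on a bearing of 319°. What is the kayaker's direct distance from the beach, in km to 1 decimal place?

14.7 km

Leg 1 (176°, 8 km): east 8 sin 176° = 0.56, north 8 cos 176° = -7.98
Leg 2 (300°, 9 km): east 9 sin 300° = -7.79, north 9 cos 300° = 4.50
Leg 3 (015°, 10 km): east 10 sin 15° = 2.59, north 10 cos 15° = 9.66
Leg 4 (319°, 7 km): east 7 sin 319° = -4.59, north 7 cos 319° = 5.28
Net: -9.24 east, 11.46 north. Distance = √((-9.24)² + (11.46)²) = 14.723 km.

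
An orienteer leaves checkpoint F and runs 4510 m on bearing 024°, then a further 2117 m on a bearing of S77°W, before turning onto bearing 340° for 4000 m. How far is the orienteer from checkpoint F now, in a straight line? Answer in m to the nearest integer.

7573 m

Leg 1 (024°, 4510 m): east 4510 sin 24° = 1834.38, north 4510 cos 24° = 4120.09
Leg 2 (S77°W, 2117 m): east 2117 sin 257° = -2062.74, north 2117 cos 257° = -476.22
Leg 3 (340°, 4000 m): east 4000 sin 340° = -1368.08, north 4000 cos 340° = 3758.77
Net: -1596.44 east, 7402.64 north. Distance = √((-1596.44)² + (7402.64)²) = 7572.825 m.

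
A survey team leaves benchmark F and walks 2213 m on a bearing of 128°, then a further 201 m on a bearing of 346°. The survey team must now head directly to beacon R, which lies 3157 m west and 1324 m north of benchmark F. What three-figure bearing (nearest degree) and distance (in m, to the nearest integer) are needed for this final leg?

297°, 5454 m

Leg 1 (128°, 2213 m): east 2213 sin 128° = 1743.87, north 2213 cos 128° = -1362.46
Leg 2 (346°, 201 m): east 201 sin 346° = -48.63, north 201 cos 346° = 195.03
Current position: (1695.24, -1167.43). Target: (-3157, 1324). Remaining: Δeast = -4852.24, Δnorth = 2491.43.
Bearing = atan2(-4852.24, 2491.43) mod 360° = 297.18°; distance = √((-4852.24)² + (2491.43)²) = 5454.491 m.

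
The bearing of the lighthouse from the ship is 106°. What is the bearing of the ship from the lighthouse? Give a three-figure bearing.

Back-bearing = 106° + 180° = 286°.

286°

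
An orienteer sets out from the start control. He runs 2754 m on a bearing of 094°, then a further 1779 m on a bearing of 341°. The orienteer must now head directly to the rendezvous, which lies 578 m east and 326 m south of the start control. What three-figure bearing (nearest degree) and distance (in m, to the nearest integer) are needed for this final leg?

221°, 2414 m

Leg 1 (094°, 2754 m): east 2754 sin 94° = 2747.29, north 2754 cos 94° = -192.11
Leg 2 (341°, 1779 m): east 1779 sin 341° = -579.19, north 1779 cos 341° = 1682.08
Current position: (2168.11, 1489.97). Target: (578, -326). Remaining: Δeast = -1590.11, Δnorth = -1815.97.
Bearing = atan2(-1590.11, -1815.97) mod 360° = 221.21°; distance = √((-1590.11)² + (-1815.97)²) = 2413.747 m.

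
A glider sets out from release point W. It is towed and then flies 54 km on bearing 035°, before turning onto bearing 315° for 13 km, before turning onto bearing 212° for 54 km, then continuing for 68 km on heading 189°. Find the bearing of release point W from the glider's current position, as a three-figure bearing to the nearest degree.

016°

Leg 1 (035°, 54 km): east 54 sin 35° = 30.97, north 54 cos 35° = 44.23
Leg 2 (315°, 13 km): east 13 sin 315° = -9.19, north 13 cos 315° = 9.19
Leg 3 (212°, 54 km): east 54 sin 212° = -28.62, north 54 cos 212° = -45.79
Leg 4 (189°, 68 km): east 68 sin 189° = -10.64, north 68 cos 189° = -67.16
Net displacement: -17.47 east, -59.53 north. Direction back to start is (17.47, 59.53): bearing = atan2(17.47, 59.53) mod 360° = 16.36° ≈ 016°.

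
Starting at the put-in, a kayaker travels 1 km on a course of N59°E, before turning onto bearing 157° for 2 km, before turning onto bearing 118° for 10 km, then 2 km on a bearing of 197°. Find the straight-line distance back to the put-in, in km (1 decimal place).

Leg 1 (N59°E, 1 km): east 1 sin 59° = 0.86, north 1 cos 59° = 0.52
Leg 2 (157°, 2 km): east 2 sin 157° = 0.78, north 2 cos 157° = -1.84
Leg 3 (118°, 10 km): east 10 sin 118° = 8.83, north 10 cos 118° = -4.69
Leg 4 (197°, 2 km): east 2 sin 197° = -0.58, north 2 cos 197° = -1.91
Net: 9.88 east, -7.93 north. Distance = √((9.88)² + (-7.93)²) = 12.674 km.

12.7 km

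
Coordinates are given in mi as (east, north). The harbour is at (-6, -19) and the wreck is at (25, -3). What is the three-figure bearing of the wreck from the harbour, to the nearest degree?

063°

Δeast = 25 − -6 = 31.00; Δnorth = -3 − -19 = 16.00.
Bearing = atan2(Δeast, Δnorth) mod 360° = 62.70° ≈ 063°.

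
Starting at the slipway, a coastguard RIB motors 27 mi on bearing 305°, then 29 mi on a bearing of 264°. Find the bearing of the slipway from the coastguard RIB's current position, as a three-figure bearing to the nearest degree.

104°

Leg 1 (305°, 27 mi): east 27 sin 305° = -22.12, north 27 cos 305° = 15.49
Leg 2 (264°, 29 mi): east 29 sin 264° = -28.84, north 29 cos 264° = -3.03
Net displacement: -50.96 east, 12.46 north. Direction back to start is (50.96, -12.46): bearing = atan2(50.96, -12.46) mod 360° = 103.73° ≈ 104°.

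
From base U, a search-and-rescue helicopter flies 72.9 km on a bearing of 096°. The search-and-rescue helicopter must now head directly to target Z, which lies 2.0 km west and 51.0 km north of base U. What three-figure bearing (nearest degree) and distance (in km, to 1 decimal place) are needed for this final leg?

308°, 94.8 km

Leg 1 (096°, 72.9 km): east 72.9 sin 96° = 72.50, north 72.9 cos 96° = -7.62
Current position: (72.50, -7.62). Target: (-2.0, 51.0). Remaining: Δeast = -74.50, Δnorth = 58.62.
Bearing = atan2(-74.50, 58.62) mod 360° = 308.20°; distance = √((-74.50)² + (58.62)²) = 94.798 km.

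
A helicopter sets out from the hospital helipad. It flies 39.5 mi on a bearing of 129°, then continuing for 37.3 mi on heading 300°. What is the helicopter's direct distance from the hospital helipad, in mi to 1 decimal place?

6.4 mi

Leg 1 (129°, 39.5 mi): east 39.5 sin 129° = 30.70, north 39.5 cos 129° = -24.86
Leg 2 (300°, 37.3 mi): east 37.3 sin 300° = -32.30, north 37.3 cos 300° = 18.65
Net: -1.61 east, -6.21 north. Distance = √((-1.61)² + (-6.21)²) = 6.412 mi.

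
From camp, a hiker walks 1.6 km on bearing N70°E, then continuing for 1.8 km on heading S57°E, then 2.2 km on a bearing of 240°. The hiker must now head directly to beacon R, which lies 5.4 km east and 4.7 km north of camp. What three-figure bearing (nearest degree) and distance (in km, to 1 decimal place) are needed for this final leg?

035°, 7.6 km

Leg 1 (N70°E, 1.6 km): east 1.6 sin 70° = 1.50, north 1.6 cos 70° = 0.55
Leg 2 (S57°E, 1.8 km): east 1.8 sin 123° = 1.51, north 1.8 cos 123° = -0.98
Leg 3 (240°, 2.2 km): east 2.2 sin 240° = -1.91, north 2.2 cos 240° = -1.10
Current position: (1.11, -1.53). Target: (5.4, 4.7). Remaining: Δeast = 4.29, Δnorth = 6.23.
Bearing = atan2(4.29, 6.23) mod 360° = 34.55°; distance = √((4.29)² + (6.23)²) = 7.568 km.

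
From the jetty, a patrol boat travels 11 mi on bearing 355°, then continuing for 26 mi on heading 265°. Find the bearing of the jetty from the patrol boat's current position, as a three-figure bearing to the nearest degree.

108°

Leg 1 (355°, 11 mi): east 11 sin 355° = -0.96, north 11 cos 355° = 10.96
Leg 2 (265°, 26 mi): east 26 sin 265° = -25.90, north 26 cos 265° = -2.27
Net displacement: -26.86 east, 8.69 north. Direction back to start is (26.86, -8.69): bearing = atan2(26.86, -8.69) mod 360° = 107.93° ≈ 108°.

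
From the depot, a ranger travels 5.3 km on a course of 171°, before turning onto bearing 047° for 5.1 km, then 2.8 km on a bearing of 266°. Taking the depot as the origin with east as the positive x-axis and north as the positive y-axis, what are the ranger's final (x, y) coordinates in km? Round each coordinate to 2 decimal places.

Leg 1 (171°, 5.3 km): east 5.3 sin 171° = 0.83, north 5.3 cos 171° = -5.23
Leg 2 (047°, 5.1 km): east 5.1 sin 47° = 3.73, north 5.1 cos 47° = 3.48
Leg 3 (266°, 2.8 km): east 2.8 sin 266° = -2.79, north 2.8 cos 266° = -0.20
Summing: 1.77 km east, -1.95 km north → (1.77, -1.95).

(1.77, -1.95)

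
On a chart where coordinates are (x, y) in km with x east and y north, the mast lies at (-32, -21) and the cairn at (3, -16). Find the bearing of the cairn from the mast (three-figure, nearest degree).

082°

Δeast = 3 − -32 = 35.00; Δnorth = -16 − -21 = 5.00.
Bearing = atan2(Δeast, Δnorth) mod 360° = 81.87° ≈ 082°.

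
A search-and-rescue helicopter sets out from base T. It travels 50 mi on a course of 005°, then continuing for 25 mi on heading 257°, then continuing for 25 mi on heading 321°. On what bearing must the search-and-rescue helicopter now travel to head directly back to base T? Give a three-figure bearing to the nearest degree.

Leg 1 (005°, 50 mi): east 50 sin 5° = 4.36, north 50 cos 5° = 49.81
Leg 2 (257°, 25 mi): east 25 sin 257° = -24.36, north 25 cos 257° = -5.62
Leg 3 (321°, 25 mi): east 25 sin 321° = -15.73, north 25 cos 321° = 19.43
Net displacement: -35.73 east, 63.61 north. Direction back to start is (35.73, -63.61): bearing = atan2(35.73, -63.61) mod 360° = 150.68° ≈ 151°.

151°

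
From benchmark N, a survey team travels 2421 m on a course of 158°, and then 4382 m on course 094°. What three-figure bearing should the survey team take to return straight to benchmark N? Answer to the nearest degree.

Leg 1 (158°, 2421 m): east 2421 sin 158° = 906.92, north 2421 cos 158° = -2244.71
Leg 2 (094°, 4382 m): east 4382 sin 94° = 4371.33, north 4382 cos 94° = -305.67
Net displacement: 5278.25 east, -2550.38 north. Direction back to start is (-5278.25, 2550.38): bearing = atan2(-5278.25, 2550.38) mod 360° = 295.79° ≈ 296°.

296°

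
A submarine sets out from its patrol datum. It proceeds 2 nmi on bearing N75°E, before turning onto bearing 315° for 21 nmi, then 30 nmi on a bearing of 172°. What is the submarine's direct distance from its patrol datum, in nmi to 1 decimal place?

16.8 nmi

Leg 1 (N75°E, 2 nmi): east 2 sin 75° = 1.93, north 2 cos 75° = 0.52
Leg 2 (315°, 21 nmi): east 21 sin 315° = -14.85, north 21 cos 315° = 14.85
Leg 3 (172°, 30 nmi): east 30 sin 172° = 4.18, north 30 cos 172° = -29.71
Net: -8.74 east, -14.34 north. Distance = √((-8.74)² + (-14.34)²) = 16.796 nmi.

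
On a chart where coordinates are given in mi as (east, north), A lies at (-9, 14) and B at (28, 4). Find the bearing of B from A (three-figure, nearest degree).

Δeast = 28 − -9 = 37.00; Δnorth = 4 − 14 = -10.00.
Bearing = atan2(Δeast, Δnorth) mod 360° = 105.12° ≈ 105°.

105°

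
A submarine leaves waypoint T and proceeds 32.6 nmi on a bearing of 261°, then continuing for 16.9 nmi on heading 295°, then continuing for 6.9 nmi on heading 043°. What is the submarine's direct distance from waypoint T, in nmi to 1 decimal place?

Leg 1 (261°, 32.6 nmi): east 32.6 sin 261° = -32.20, north 32.6 cos 261° = -5.10
Leg 2 (295°, 16.9 nmi): east 16.9 sin 295° = -15.32, north 16.9 cos 295° = 7.14
Leg 3 (043°, 6.9 nmi): east 6.9 sin 43° = 4.71, north 6.9 cos 43° = 5.05
Net: -42.81 east, 7.09 north. Distance = √((-42.81)² + (7.09)²) = 43.392 nmi.

43.4 nmi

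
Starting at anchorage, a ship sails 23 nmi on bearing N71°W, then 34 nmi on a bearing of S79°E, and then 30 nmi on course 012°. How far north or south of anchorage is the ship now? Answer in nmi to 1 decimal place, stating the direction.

30.3 nmi north

Leg 1 (N71°W, 23 nmi): east 23 sin 289° = -21.75, north 23 cos 289° = 7.49
Leg 2 (S79°E, 34 nmi): east 34 sin 101° = 33.38, north 34 cos 101° = -6.49
Leg 3 (012°, 30 nmi): east 30 sin 12° = 6.24, north 30 cos 12° = 29.34
Net north component: 30.34 nmi.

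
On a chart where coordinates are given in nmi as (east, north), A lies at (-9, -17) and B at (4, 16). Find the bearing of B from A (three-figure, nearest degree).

022°

Δeast = 4 − -9 = 13.00; Δnorth = 16 − -17 = 33.00.
Bearing = atan2(Δeast, Δnorth) mod 360° = 21.50° ≈ 022°.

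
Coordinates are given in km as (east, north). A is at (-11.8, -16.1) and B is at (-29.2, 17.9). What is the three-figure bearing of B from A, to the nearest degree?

333°

Δeast = -29.2 − -11.8 = -17.40; Δnorth = 17.9 − -16.1 = 34.00.
Bearing = atan2(Δeast, Δnorth) mod 360° = 332.90° ≈ 333°.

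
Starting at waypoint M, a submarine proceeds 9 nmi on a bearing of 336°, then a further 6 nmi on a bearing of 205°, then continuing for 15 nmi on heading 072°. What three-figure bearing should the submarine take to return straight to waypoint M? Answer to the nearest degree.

Leg 1 (336°, 9 nmi): east 9 sin 336° = -3.66, north 9 cos 336° = 8.22
Leg 2 (205°, 6 nmi): east 6 sin 205° = -2.54, north 6 cos 205° = -5.44
Leg 3 (072°, 15 nmi): east 15 sin 72° = 14.27, north 15 cos 72° = 4.64
Net displacement: 8.07 east, 7.42 north. Direction back to start is (-8.07, -7.42): bearing = atan2(-8.07, -7.42) mod 360° = 227.40° ≈ 227°.

227°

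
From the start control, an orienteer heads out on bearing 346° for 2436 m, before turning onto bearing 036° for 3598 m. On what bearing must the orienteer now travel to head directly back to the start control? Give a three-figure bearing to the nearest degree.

196°

Leg 1 (346°, 2436 m): east 2436 sin 346° = -589.32, north 2436 cos 346° = 2363.64
Leg 2 (036°, 3598 m): east 3598 sin 36° = 2114.85, north 3598 cos 36° = 2910.84
Net displacement: 1525.53 east, 5274.48 north. Direction back to start is (-1525.53, -5274.48): bearing = atan2(-1525.53, -5274.48) mod 360° = 196.13° ≈ 196°.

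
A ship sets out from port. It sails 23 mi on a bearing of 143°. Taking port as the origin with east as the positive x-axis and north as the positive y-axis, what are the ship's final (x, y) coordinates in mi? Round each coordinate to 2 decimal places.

(13.84, -18.37)

Leg 1 (143°, 23 mi): east 23 sin 143° = 13.84, north 23 cos 143° = -18.37
Summing: 13.84 mi east, -18.37 mi north → (13.84, -18.37).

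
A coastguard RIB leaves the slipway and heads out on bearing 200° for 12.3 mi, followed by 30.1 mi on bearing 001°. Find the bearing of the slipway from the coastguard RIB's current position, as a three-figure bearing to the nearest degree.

Leg 1 (200°, 12.3 mi): east 12.3 sin 200° = -4.21, north 12.3 cos 200° = -11.56
Leg 2 (001°, 30.1 mi): east 30.1 sin 1° = 0.53, north 30.1 cos 1° = 30.10
Net displacement: -3.68 east, 18.54 north. Direction back to start is (3.68, -18.54): bearing = atan2(3.68, -18.54) mod 360° = 168.77° ≈ 169°.

169°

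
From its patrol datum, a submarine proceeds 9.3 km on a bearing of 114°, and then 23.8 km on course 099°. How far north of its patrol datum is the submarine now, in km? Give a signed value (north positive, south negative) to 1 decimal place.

-7.5 km

Leg 1 (114°, 9.3 km): east 9.3 sin 114° = 8.50, north 9.3 cos 114° = -3.78
Leg 2 (099°, 23.8 km): east 23.8 sin 99° = 23.51, north 23.8 cos 99° = -3.72
Net north component: -7.51 km.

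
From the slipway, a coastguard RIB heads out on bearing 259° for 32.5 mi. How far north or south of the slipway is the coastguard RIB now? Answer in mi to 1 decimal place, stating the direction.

6.2 mi south

Leg 1 (259°, 32.5 mi): east 32.5 sin 259° = -31.90, north 32.5 cos 259° = -6.20
Net north component: -6.20 mi.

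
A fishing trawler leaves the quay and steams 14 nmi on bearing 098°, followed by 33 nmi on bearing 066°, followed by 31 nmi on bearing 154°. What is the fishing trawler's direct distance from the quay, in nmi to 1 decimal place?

Leg 1 (098°, 14 nmi): east 14 sin 98° = 13.86, north 14 cos 98° = -1.95
Leg 2 (066°, 33 nmi): east 33 sin 66° = 30.15, north 33 cos 66° = 13.42
Leg 3 (154°, 31 nmi): east 31 sin 154° = 13.59, north 31 cos 154° = -27.86
Net: 57.60 east, -16.39 north. Distance = √((57.60)² + (-16.39)²) = 59.886 nmi.

59.9 nmi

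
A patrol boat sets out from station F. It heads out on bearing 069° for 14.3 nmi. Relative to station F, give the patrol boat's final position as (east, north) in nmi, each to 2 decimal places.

Leg 1 (069°, 14.3 nmi): east 14.3 sin 69° = 13.35, north 14.3 cos 69° = 5.12
Summing: 13.35 nmi east, 5.12 nmi north → (13.35, 5.12).

(13.35, 5.12)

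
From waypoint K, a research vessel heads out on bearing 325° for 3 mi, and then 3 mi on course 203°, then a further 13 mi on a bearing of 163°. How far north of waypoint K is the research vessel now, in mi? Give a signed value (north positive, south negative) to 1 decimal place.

Leg 1 (325°, 3 mi): east 3 sin 325° = -1.72, north 3 cos 325° = 2.46
Leg 2 (203°, 3 mi): east 3 sin 203° = -1.17, north 3 cos 203° = -2.76
Leg 3 (163°, 13 mi): east 13 sin 163° = 3.80, north 13 cos 163° = -12.43
Net north component: -12.74 mi.

-12.7 mi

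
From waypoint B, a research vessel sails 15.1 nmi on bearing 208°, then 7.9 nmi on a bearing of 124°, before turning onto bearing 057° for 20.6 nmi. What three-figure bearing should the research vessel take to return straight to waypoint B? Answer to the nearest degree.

291°

Leg 1 (208°, 15.1 nmi): east 15.1 sin 208° = -7.09, north 15.1 cos 208° = -13.33
Leg 2 (124°, 7.9 nmi): east 7.9 sin 124° = 6.55, north 7.9 cos 124° = -4.42
Leg 3 (057°, 20.6 nmi): east 20.6 sin 57° = 17.28, north 20.6 cos 57° = 11.22
Net displacement: 16.74 east, -6.53 north. Direction back to start is (-16.74, 6.53): bearing = atan2(-16.74, 6.53) mod 360° = 291.32° ≈ 291°.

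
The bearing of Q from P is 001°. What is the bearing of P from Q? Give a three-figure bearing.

181°

Back-bearing = 001° + 180° = 181°.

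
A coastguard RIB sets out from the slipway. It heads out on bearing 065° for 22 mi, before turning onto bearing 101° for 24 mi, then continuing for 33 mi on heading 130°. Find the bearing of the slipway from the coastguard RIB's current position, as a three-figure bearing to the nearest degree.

Leg 1 (065°, 22 mi): east 22 sin 65° = 19.94, north 22 cos 65° = 9.30
Leg 2 (101°, 24 mi): east 24 sin 101° = 23.56, north 24 cos 101° = -4.58
Leg 3 (130°, 33 mi): east 33 sin 130° = 25.28, north 33 cos 130° = -21.21
Net displacement: 68.78 east, -16.49 north. Direction back to start is (-68.78, 16.49): bearing = atan2(-68.78, 16.49) mod 360° = 283.49° ≈ 283°.

283°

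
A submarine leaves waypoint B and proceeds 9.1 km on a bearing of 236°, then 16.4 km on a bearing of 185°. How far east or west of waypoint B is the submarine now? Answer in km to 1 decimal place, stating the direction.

9.0 km west

Leg 1 (236°, 9.1 km): east 9.1 sin 236° = -7.54, north 9.1 cos 236° = -5.09
Leg 2 (185°, 16.4 km): east 16.4 sin 185° = -1.43, north 16.4 cos 185° = -16.34
Net east component: -8.97 km.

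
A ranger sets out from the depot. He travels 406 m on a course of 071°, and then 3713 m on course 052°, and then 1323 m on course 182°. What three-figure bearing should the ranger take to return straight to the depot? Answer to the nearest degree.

Leg 1 (071°, 406 m): east 406 sin 71° = 383.88, north 406 cos 71° = 132.18
Leg 2 (052°, 3713 m): east 3713 sin 52° = 2925.88, north 3713 cos 52° = 2285.95
Leg 3 (182°, 1323 m): east 1323 sin 182° = -46.17, north 1323 cos 182° = -1322.19
Net displacement: 3263.59 east, 1095.94 north. Direction back to start is (-3263.59, -1095.94): bearing = atan2(-3263.59, -1095.94) mod 360° = 251.44° ≈ 251°.

251°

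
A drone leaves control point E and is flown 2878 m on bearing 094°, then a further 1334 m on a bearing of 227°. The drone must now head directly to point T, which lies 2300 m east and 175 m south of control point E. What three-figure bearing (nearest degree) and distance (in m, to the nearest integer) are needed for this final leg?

023°, 1019 m

Leg 1 (094°, 2878 m): east 2878 sin 94° = 2870.99, north 2878 cos 94° = -200.76
Leg 2 (227°, 1334 m): east 1334 sin 227° = -975.63, north 1334 cos 227° = -909.79
Current position: (1895.36, -1110.54). Target: (2300, -175). Remaining: Δeast = 404.64, Δnorth = 935.54.
Bearing = atan2(404.64, 935.54) mod 360° = 23.39°; distance = √((404.64)² + (935.54)²) = 1019.301 m.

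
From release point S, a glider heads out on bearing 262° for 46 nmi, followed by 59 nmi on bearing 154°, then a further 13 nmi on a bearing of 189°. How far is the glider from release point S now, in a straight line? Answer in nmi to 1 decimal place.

Leg 1 (262°, 46 nmi): east 46 sin 262° = -45.55, north 46 cos 262° = -6.40
Leg 2 (154°, 59 nmi): east 59 sin 154° = 25.86, north 59 cos 154° = -53.03
Leg 3 (189°, 13 nmi): east 13 sin 189° = -2.03, north 13 cos 189° = -12.84
Net: -21.72 east, -72.27 north. Distance = √((-21.72)² + (-72.27)²) = 75.465 nmi.

75.5 nmi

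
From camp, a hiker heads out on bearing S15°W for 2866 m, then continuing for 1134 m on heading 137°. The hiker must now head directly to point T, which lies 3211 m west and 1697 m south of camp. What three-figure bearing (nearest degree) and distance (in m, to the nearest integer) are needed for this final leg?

Leg 1 (S15°W, 2866 m): east 2866 sin 195° = -741.78, north 2866 cos 195° = -2768.34
Leg 2 (137°, 1134 m): east 1134 sin 137° = 773.39, north 1134 cos 137° = -829.36
Current position: (31.61, -3597.70). Target: (-3211, -1697). Remaining: Δeast = -3242.61, Δnorth = 1900.70.
Bearing = atan2(-3242.61, 1900.70) mod 360° = 300.38°; distance = √((-3242.61)² + (1900.70)²) = 3758.614 m.

300°, 3759 m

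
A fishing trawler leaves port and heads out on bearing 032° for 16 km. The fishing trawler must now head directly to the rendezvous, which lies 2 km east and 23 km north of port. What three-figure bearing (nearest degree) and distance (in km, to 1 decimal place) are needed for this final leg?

Leg 1 (032°, 16 km): east 16 sin 32° = 8.48, north 16 cos 32° = 13.57
Current position: (8.48, 13.57). Target: (2, 23). Remaining: Δeast = -6.48, Δnorth = 9.43.
Bearing = atan2(-6.48, 9.43) mod 360° = 325.51°; distance = √((-6.48)² + (9.43)²) = 11.442 km.

326°, 11.4 km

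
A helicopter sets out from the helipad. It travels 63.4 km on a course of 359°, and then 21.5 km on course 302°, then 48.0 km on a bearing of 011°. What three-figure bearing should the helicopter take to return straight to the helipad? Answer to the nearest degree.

175°

Leg 1 (359°, 63.4 km): east 63.4 sin 359° = -1.11, north 63.4 cos 359° = 63.39
Leg 2 (302°, 21.5 km): east 21.5 sin 302° = -18.23, north 21.5 cos 302° = 11.39
Leg 3 (011°, 48.0 km): east 48.0 sin 11° = 9.16, north 48.0 cos 11° = 47.12
Net displacement: -10.18 east, 121.90 north. Direction back to start is (10.18, -121.90): bearing = atan2(10.18, -121.90) mod 360° = 175.23° ≈ 175°.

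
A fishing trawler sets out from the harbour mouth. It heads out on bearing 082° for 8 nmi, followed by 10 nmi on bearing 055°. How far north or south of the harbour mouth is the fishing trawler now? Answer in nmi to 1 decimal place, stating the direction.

6.8 nmi north

Leg 1 (082°, 8 nmi): east 8 sin 82° = 7.92, north 8 cos 82° = 1.11
Leg 2 (055°, 10 nmi): east 10 sin 55° = 8.19, north 10 cos 55° = 5.74
Net north component: 6.85 nmi.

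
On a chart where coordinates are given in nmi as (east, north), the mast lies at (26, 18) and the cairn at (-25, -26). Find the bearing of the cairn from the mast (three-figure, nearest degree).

Δeast = -25 − 26 = -51.00; Δnorth = -26 − 18 = -44.00.
Bearing = atan2(Δeast, Δnorth) mod 360° = 229.21° ≈ 229°.

229°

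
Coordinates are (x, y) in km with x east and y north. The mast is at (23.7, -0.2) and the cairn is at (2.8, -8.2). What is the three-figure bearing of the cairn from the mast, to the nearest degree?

249°

Δeast = 2.8 − 23.7 = -20.90; Δnorth = -8.2 − -0.2 = -8.00.
Bearing = atan2(Δeast, Δnorth) mod 360° = 249.05° ≈ 249°.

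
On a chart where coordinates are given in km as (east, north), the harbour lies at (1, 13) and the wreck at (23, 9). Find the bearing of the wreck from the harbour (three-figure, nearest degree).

Δeast = 23 − 1 = 22.00; Δnorth = 9 − 13 = -4.00.
Bearing = atan2(Δeast, Δnorth) mod 360° = 100.30° ≈ 100°.

100°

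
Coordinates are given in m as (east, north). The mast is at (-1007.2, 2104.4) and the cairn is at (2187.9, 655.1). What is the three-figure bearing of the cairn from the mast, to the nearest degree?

Δeast = 2187.9 − -1007.2 = 3195.10; Δnorth = 655.1 − 2104.4 = -1449.30.
Bearing = atan2(Δeast, Δnorth) mod 360° = 114.40° ≈ 114°.

114°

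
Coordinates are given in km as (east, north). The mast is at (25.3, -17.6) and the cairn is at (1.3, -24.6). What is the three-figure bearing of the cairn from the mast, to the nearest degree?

254°

Δeast = 1.3 − 25.3 = -24.00; Δnorth = -24.6 − -17.6 = -7.00.
Bearing = atan2(Δeast, Δnorth) mod 360° = 253.74° ≈ 254°.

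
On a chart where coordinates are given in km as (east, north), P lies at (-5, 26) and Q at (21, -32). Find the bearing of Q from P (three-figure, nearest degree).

156°

Δeast = 21 − -5 = 26.00; Δnorth = -32 − 26 = -58.00.
Bearing = atan2(Δeast, Δnorth) mod 360° = 155.85° ≈ 156°.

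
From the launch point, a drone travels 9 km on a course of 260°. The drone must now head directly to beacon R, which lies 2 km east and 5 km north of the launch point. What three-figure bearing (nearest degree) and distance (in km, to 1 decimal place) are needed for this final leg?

059°, 12.7 km

Leg 1 (260°, 9 km): east 9 sin 260° = -8.86, north 9 cos 260° = -1.56
Current position: (-8.86, -1.56). Target: (2, 5). Remaining: Δeast = 10.86, Δnorth = 6.56.
Bearing = atan2(10.86, 6.56) mod 360° = 58.86°; distance = √((10.86)² + (6.56)²) = 12.692 km.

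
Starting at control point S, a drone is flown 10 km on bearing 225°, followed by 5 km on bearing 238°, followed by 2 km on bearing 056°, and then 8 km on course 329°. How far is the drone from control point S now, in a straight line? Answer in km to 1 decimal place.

13.9 km

Leg 1 (225°, 10 km): east 10 sin 225° = -7.07, north 10 cos 225° = -7.07
Leg 2 (238°, 5 km): east 5 sin 238° = -4.24, north 5 cos 238° = -2.65
Leg 3 (056°, 2 km): east 2 sin 56° = 1.66, north 2 cos 56° = 1.12
Leg 4 (329°, 8 km): east 8 sin 329° = -4.12, north 8 cos 329° = 6.86
Net: -13.77 east, -1.74 north. Distance = √((-13.77)² + (-1.74)²) = 13.884 km.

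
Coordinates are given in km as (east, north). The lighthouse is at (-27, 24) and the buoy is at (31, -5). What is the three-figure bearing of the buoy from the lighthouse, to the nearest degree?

Δeast = 31 − -27 = 58.00; Δnorth = -5 − 24 = -29.00.
Bearing = atan2(Δeast, Δnorth) mod 360° = 116.57° ≈ 117°.

117°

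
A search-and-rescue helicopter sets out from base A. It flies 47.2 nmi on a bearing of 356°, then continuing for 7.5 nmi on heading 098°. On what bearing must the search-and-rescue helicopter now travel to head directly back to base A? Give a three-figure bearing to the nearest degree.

Leg 1 (356°, 47.2 nmi): east 47.2 sin 356° = -3.29, north 47.2 cos 356° = 47.09
Leg 2 (098°, 7.5 nmi): east 7.5 sin 98° = 7.43, north 7.5 cos 98° = -1.04
Net displacement: 4.13 east, 46.04 north. Direction back to start is (-4.13, -46.04): bearing = atan2(-4.13, -46.04) mod 360° = 185.13° ≈ 185°.

185°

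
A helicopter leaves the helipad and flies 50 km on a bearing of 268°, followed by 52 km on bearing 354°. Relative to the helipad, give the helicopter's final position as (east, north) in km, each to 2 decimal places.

Leg 1 (268°, 50 km): east 50 sin 268° = -49.97, north 50 cos 268° = -1.74
Leg 2 (354°, 52 km): east 52 sin 354° = -5.44, north 52 cos 354° = 51.72
Summing: -55.41 km east, 49.97 km north → (-55.41, 49.97).

(-55.41, 49.97)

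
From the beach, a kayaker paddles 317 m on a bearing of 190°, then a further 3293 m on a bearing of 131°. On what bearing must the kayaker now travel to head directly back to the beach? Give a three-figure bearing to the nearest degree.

Leg 1 (190°, 317 m): east 317 sin 190° = -55.05, north 317 cos 190° = -312.18
Leg 2 (131°, 3293 m): east 3293 sin 131° = 2485.26, north 3293 cos 131° = -2160.40
Net displacement: 2430.21 east, -2472.59 north. Direction back to start is (-2430.21, 2472.59): bearing = atan2(-2430.21, 2472.59) mod 360° = 315.50° ≈ 315°.

315°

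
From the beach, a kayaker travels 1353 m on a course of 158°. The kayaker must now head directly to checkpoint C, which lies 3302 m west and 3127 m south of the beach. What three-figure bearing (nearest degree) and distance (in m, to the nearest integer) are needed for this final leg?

244°, 4244 m

Leg 1 (158°, 1353 m): east 1353 sin 158° = 506.84, north 1353 cos 158° = -1254.48
Current position: (506.84, -1254.48). Target: (-3302, -3127). Remaining: Δeast = -3808.84, Δnorth = -1872.52.
Bearing = atan2(-3808.84, -1872.52) mod 360° = 243.82°; distance = √((-3808.84)² + (-1872.52)²) = 4244.245 m.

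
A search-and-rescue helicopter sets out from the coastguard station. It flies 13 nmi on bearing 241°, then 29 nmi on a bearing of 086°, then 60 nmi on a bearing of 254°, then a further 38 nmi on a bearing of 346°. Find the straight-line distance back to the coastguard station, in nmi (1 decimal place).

Leg 1 (241°, 13 nmi): east 13 sin 241° = -11.37, north 13 cos 241° = -6.30
Leg 2 (086°, 29 nmi): east 29 sin 86° = 28.93, north 29 cos 86° = 2.02
Leg 3 (254°, 60 nmi): east 60 sin 254° = -57.68, north 60 cos 254° = -16.54
Leg 4 (346°, 38 nmi): east 38 sin 346° = -9.19, north 38 cos 346° = 36.87
Net: -49.31 east, 16.05 north. Distance = √((-49.31)² + (16.05)²) = 51.857 nmi.

51.9 nmi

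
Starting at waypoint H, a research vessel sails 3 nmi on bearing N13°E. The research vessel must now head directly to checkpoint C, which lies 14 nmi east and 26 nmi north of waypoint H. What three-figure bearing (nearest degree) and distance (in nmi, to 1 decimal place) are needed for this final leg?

Leg 1 (N13°E, 3 nmi): east 3 sin 13° = 0.67, north 3 cos 13° = 2.92
Current position: (0.67, 2.92). Target: (14, 26). Remaining: Δeast = 13.33, Δnorth = 23.08.
Bearing = atan2(13.33, 23.08) mod 360° = 30.00°; distance = √((13.33)² + (23.08)²) = 26.648 nmi.

030°, 26.6 nmi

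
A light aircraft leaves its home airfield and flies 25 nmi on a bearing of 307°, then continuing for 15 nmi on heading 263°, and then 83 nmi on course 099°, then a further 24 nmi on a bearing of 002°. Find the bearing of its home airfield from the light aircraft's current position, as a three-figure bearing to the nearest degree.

Leg 1 (307°, 25 nmi): east 25 sin 307° = -19.97, north 25 cos 307° = 15.05
Leg 2 (263°, 15 nmi): east 15 sin 263° = -14.89, north 15 cos 263° = -1.83
Leg 3 (099°, 83 nmi): east 83 sin 99° = 81.98, north 83 cos 99° = -12.98
Leg 4 (002°, 24 nmi): east 24 sin 2° = 0.84, north 24 cos 2° = 23.99
Net displacement: 47.96 east, 24.22 north. Direction back to start is (-47.96, -24.22): bearing = atan2(-47.96, -24.22) mod 360° = 243.21° ≈ 243°.

243°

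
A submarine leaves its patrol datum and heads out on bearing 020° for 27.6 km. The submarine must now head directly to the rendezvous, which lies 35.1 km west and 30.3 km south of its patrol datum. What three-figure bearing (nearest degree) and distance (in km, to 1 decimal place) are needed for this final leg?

218°, 71.7 km

Leg 1 (020°, 27.6 km): east 27.6 sin 20° = 9.44, north 27.6 cos 20° = 25.94
Current position: (9.44, 25.94). Target: (-35.1, -30.3). Remaining: Δeast = -44.54, Δnorth = -56.24.
Bearing = atan2(-44.54, -56.24) mod 360° = 218.38°; distance = √((-44.54)² + (-56.24)²) = 71.737 km.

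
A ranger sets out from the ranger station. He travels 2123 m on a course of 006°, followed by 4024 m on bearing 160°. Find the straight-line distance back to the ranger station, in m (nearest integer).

2311 m

Leg 1 (006°, 2123 m): east 2123 sin 6° = 221.91, north 2123 cos 6° = 2111.37
Leg 2 (160°, 4024 m): east 4024 sin 160° = 1376.29, north 4024 cos 160° = -3781.32
Net: 1598.20 east, -1669.95 north. Distance = √((1598.20)² + (-1669.95)²) = 2311.492 m.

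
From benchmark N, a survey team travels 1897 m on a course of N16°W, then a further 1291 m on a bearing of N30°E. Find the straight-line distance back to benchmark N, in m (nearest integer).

Leg 1 (N16°W, 1897 m): east 1897 sin 344° = -522.88, north 1897 cos 344° = 1823.51
Leg 2 (N30°E, 1291 m): east 1291 sin 30° = 645.50, north 1291 cos 30° = 1118.04
Net: 122.62 east, 2941.55 north. Distance = √((122.62)² + (2941.55)²) = 2944.107 m.

2944 m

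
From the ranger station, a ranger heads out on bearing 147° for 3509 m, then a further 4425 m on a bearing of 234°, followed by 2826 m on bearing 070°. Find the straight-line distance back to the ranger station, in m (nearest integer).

4682 m

Leg 1 (147°, 3509 m): east 3509 sin 147° = 1911.14, north 3509 cos 147° = -2942.90
Leg 2 (234°, 4425 m): east 4425 sin 234° = -3579.90, north 4425 cos 234° = -2600.95
Leg 3 (070°, 2826 m): east 2826 sin 70° = 2655.57, north 2826 cos 70° = 966.55
Net: 986.81 east, -4577.30 north. Distance = √((986.81)² + (-4577.30)²) = 4682.460 m.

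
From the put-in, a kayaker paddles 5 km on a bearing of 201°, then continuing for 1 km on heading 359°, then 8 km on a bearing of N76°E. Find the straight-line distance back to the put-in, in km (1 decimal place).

Leg 1 (201°, 5 km): east 5 sin 201° = -1.79, north 5 cos 201° = -4.67
Leg 2 (359°, 1 km): east 1 sin 359° = -0.02, north 1 cos 359° = 1.00
Leg 3 (N76°E, 8 km): east 8 sin 76° = 7.76, north 8 cos 76° = 1.94
Net: 5.95 east, -1.73 north. Distance = √((5.95)² + (-1.73)²) = 6.200 km.

6.2 km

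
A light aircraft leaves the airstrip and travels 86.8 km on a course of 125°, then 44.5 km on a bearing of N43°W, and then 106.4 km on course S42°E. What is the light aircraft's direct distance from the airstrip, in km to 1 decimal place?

Leg 1 (125°, 86.8 km): east 86.8 sin 125° = 71.10, north 86.8 cos 125° = -49.79
Leg 2 (N43°W, 44.5 km): east 44.5 sin 317° = -30.35, north 44.5 cos 317° = 32.55
Leg 3 (S42°E, 106.4 km): east 106.4 sin 138° = 71.20, north 106.4 cos 138° = -79.07
Net: 111.95 east, -96.31 north. Distance = √((111.95)² + (-96.31)²) = 147.677 km.

147.7 km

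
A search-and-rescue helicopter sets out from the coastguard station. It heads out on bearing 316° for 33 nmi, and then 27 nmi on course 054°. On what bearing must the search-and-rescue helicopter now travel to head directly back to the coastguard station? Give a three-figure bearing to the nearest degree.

178°

Leg 1 (316°, 33 nmi): east 33 sin 316° = -22.92, north 33 cos 316° = 23.74
Leg 2 (054°, 27 nmi): east 27 sin 54° = 21.84, north 27 cos 54° = 15.87
Net displacement: -1.08 east, 39.61 north. Direction back to start is (1.08, -39.61): bearing = atan2(1.08, -39.61) mod 360° = 178.44° ≈ 178°.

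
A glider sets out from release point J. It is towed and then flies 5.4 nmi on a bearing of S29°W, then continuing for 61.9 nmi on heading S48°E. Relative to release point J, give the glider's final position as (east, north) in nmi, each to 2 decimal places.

(43.38, -46.14)

Leg 1 (S29°W, 5.4 nmi): east 5.4 sin 209° = -2.62, north 5.4 cos 209° = -4.72
Leg 2 (S48°E, 61.9 nmi): east 61.9 sin 132° = 46.00, north 61.9 cos 132° = -41.42
Summing: 43.38 nmi east, -46.14 nmi north → (43.38, -46.14).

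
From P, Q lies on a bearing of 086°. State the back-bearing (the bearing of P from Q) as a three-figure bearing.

266°

Back-bearing = 086° + 180° = 266°.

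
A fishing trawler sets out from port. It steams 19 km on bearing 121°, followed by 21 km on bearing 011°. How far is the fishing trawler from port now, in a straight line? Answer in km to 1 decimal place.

Leg 1 (121°, 19 km): east 19 sin 121° = 16.29, north 19 cos 121° = -9.79
Leg 2 (011°, 21 km): east 21 sin 11° = 4.01, north 21 cos 11° = 20.61
Net: 20.29 east, 10.83 north. Distance = √((20.29)² + (10.83)²) = 23.001 km.

23.0 km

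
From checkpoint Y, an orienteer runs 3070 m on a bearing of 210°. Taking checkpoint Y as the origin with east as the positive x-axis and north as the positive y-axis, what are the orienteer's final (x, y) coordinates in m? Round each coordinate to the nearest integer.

(-1535, -2659)

Leg 1 (210°, 3070 m): east 3070 sin 210° = -1535.00, north 3070 cos 210° = -2658.70
Summing: -1535.00 m east, -2658.70 m north → (-1535, -2659).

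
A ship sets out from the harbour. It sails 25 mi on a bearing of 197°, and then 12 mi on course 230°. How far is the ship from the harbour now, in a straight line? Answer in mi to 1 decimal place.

Leg 1 (197°, 25 mi): east 25 sin 197° = -7.31, north 25 cos 197° = -23.91
Leg 2 (230°, 12 mi): east 12 sin 230° = -9.19, north 12 cos 230° = -7.71
Net: -16.50 east, -31.62 north. Distance = √((-16.50)² + (-31.62)²) = 35.668 mi.

35.7 mi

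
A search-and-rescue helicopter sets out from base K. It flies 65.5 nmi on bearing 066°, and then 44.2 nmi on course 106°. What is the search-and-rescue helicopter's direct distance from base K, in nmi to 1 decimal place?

103.3 nmi

Leg 1 (066°, 65.5 nmi): east 65.5 sin 66° = 59.84, north 65.5 cos 66° = 26.64
Leg 2 (106°, 44.2 nmi): east 44.2 sin 106° = 42.49, north 44.2 cos 106° = -12.18
Net: 102.32 east, 14.46 north. Distance = √((102.32)² + (14.46)²) = 103.341 nmi.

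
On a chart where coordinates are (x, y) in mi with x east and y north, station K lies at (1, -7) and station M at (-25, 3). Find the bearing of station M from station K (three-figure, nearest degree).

Δeast = -25 − 1 = -26.00; Δnorth = 3 − -7 = 10.00.
Bearing = atan2(Δeast, Δnorth) mod 360° = 291.04° ≈ 291°.

291°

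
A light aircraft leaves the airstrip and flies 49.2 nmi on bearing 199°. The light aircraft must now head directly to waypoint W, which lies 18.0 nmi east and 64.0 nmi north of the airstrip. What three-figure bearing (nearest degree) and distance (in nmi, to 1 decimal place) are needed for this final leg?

Leg 1 (199°, 49.2 nmi): east 49.2 sin 199° = -16.02, north 49.2 cos 199° = -46.52
Current position: (-16.02, -46.52). Target: (18.0, 64.0). Remaining: Δeast = 34.02, Δnorth = 110.52.
Bearing = atan2(34.02, 110.52) mod 360° = 17.11°; distance = √((34.02)² + (110.52)²) = 115.636 nmi.

017°, 115.6 nmi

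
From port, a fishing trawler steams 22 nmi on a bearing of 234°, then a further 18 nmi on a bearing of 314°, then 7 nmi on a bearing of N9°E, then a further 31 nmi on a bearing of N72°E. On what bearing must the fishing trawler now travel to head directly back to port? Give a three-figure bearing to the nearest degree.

179°

Leg 1 (234°, 22 nmi): east 22 sin 234° = -17.80, north 22 cos 234° = -12.93
Leg 2 (314°, 18 nmi): east 18 sin 314° = -12.95, north 18 cos 314° = 12.50
Leg 3 (N9°E, 7 nmi): east 7 sin 9° = 1.10, north 7 cos 9° = 6.91
Leg 4 (N72°E, 31 nmi): east 31 sin 72° = 29.48, north 31 cos 72° = 9.58
Net displacement: -0.17 east, 16.07 north. Direction back to start is (0.17, -16.07): bearing = atan2(0.17, -16.07) mod 360° = 179.40° ≈ 179°.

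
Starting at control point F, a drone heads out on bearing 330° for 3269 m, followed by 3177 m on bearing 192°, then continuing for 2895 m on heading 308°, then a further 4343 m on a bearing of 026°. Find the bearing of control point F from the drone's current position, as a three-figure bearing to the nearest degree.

154°

Leg 1 (330°, 3269 m): east 3269 sin 330° = -1634.50, north 3269 cos 330° = 2831.04
Leg 2 (192°, 3177 m): east 3177 sin 192° = -660.54, north 3177 cos 192° = -3107.57
Leg 3 (308°, 2895 m): east 2895 sin 308° = -2281.29, north 2895 cos 308° = 1782.34
Leg 4 (026°, 4343 m): east 4343 sin 26° = 1903.85, north 4343 cos 26° = 3903.46
Net displacement: -2672.48 east, 5409.26 north. Direction back to start is (2672.48, -5409.26): bearing = atan2(2672.48, -5409.26) mod 360° = 153.71° ≈ 154°.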